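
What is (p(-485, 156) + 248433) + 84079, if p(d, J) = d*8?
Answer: 328632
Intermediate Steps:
p(d, J) = 8*d
(p(-485, 156) + 248433) + 84079 = (8*(-485) + 248433) + 84079 = (-3880 + 248433) + 84079 = 244553 + 84079 = 328632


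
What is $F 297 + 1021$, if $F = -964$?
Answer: $-285287$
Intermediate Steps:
$F 297 + 1021 = \left(-964\right) 297 + 1021 = -286308 + 1021 = -285287$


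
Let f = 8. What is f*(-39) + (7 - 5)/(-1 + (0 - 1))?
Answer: -313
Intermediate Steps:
f*(-39) + (7 - 5)/(-1 + (0 - 1)) = 8*(-39) + (7 - 5)/(-1 + (0 - 1)) = -312 + 2/(-1 - 1) = -312 + 2/(-2) = -312 + 2*(-½) = -312 - 1 = -313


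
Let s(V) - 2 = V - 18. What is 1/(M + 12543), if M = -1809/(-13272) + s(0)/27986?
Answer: 8843576/110926174109 ≈ 7.9725e-5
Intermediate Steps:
s(V) = -16 + V (s(V) = 2 + (V - 18) = 2 + (-18 + V) = -16 + V)
M = 1200341/8843576 (M = -1809/(-13272) + (-16 + 0)/27986 = -1809*(-1/13272) - 16*1/27986 = 603/4424 - 8/13993 = 1200341/8843576 ≈ 0.13573)
1/(M + 12543) = 1/(1200341/8843576 + 12543) = 1/(110926174109/8843576) = 8843576/110926174109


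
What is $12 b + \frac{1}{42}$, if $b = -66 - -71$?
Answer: $\frac{2521}{42} \approx 60.024$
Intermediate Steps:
$b = 5$ ($b = -66 + 71 = 5$)
$12 b + \frac{1}{42} = 12 \cdot 5 + \frac{1}{42} = 60 + \frac{1}{42} = \frac{2521}{42}$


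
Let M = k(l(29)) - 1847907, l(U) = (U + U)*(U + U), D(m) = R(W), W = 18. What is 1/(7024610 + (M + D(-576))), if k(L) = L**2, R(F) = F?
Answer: 1/16493217 ≈ 6.0631e-8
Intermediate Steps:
D(m) = 18
l(U) = 4*U**2 (l(U) = (2*U)*(2*U) = 4*U**2)
M = 9468589 (M = (4*29**2)**2 - 1847907 = (4*841)**2 - 1847907 = 3364**2 - 1847907 = 11316496 - 1847907 = 9468589)
1/(7024610 + (M + D(-576))) = 1/(7024610 + (9468589 + 18)) = 1/(7024610 + 9468607) = 1/16493217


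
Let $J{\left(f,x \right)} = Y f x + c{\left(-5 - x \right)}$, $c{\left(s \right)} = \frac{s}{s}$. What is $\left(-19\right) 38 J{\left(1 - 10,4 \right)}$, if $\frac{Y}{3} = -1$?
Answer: $-78698$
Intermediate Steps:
$Y = -3$ ($Y = 3 \left(-1\right) = -3$)
$c{\left(s \right)} = 1$
$J{\left(f,x \right)} = 1 - 3 f x$ ($J{\left(f,x \right)} = - 3 f x + 1 = 1 - 3 f x$)
$\left(-19\right) 38 J{\left(1 - 10,4 \right)} = \left(-19\right) 38 \left(1 - 3 \left(1 - 10\right) 4\right) = - 722 \left(1 - 3 \left(1 - 10\right) 4\right) = - 722 \left(1 - \left(-27\right) 4\right) = - 722 \left(1 + 108\right) = \left(-722\right) 109 = -78698$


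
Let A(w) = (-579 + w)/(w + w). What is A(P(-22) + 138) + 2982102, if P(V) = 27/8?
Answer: 2248503741/754 ≈ 2.9821e+6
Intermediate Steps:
P(V) = 27/8 (P(V) = 27*(1/8) = 27/8)
A(w) = (-579 + w)/(2*w) (A(w) = (-579 + w)/((2*w)) = (-579 + w)*(1/(2*w)) = (-579 + w)/(2*w))
A(P(-22) + 138) + 2982102 = (-579 + (27/8 + 138))/(2*(27/8 + 138)) + 2982102 = (-579 + 1131/8)/(2*(1131/8)) + 2982102 = (1/2)*(8/1131)*(-3501/8) + 2982102 = -1167/754 + 2982102 = 2248503741/754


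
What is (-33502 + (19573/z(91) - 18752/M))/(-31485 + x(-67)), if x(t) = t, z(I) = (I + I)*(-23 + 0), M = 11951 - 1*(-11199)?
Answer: 70588545057/66469020800 ≈ 1.0620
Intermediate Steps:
M = 23150 (M = 11951 + 11199 = 23150)
z(I) = -46*I (z(I) = (2*I)*(-23) = -46*I)
(-33502 + (19573/z(91) - 18752/M))/(-31485 + x(-67)) = (-33502 + (19573/((-46*91)) - 18752/23150))/(-31485 - 67) = (-33502 + (19573/(-4186) - 18752*1/23150))/(-31552) = (-33502 + (19573*(-1/4186) - 9376/11575))*(-1/31552) = (-33502 + (-851/182 - 9376/11575))*(-1/31552) = (-33502 - 11556757/2106650)*(-1/31552) = -70588545057/2106650*(-1/31552) = 70588545057/66469020800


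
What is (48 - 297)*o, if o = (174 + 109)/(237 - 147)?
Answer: -23489/30 ≈ -782.97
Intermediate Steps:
o = 283/90 ≈ 3.1444
(48 - 297)*o = (48 - 297)*(283/90) = -249*283/90 = -23489/30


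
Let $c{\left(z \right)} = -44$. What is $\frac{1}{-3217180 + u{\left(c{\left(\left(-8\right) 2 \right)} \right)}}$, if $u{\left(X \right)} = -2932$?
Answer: $- \frac{1}{3220112} \approx -3.1055 \cdot 10^{-7}$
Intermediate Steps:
$\frac{1}{-3217180 + u{\left(c{\left(\left(-8\right) 2 \right)} \right)}} = \frac{1}{-3217180 - 2932} = \frac{1}{-3220112} = - \frac{1}{3220112}$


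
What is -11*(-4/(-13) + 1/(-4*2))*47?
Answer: -9823/104 ≈ -94.452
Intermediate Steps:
-11*(-4/(-13) + 1/(-4*2))*47 = -11*(-4*(-1/13) + 1/(-8))*47 = -11*(4/13 + 1*(-1/8))*47 = -11*(4/13 - 1/8)*47 = -11*19/104*47 = -209/104*47 = -9823/104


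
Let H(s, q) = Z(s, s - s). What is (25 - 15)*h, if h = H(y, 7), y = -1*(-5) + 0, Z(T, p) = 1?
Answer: 10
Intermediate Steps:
y = 5 (y = 5 + 0 = 5)
H(s, q) = 1
h = 1
(25 - 15)*h = (25 - 15)*1 = 10*1 = 10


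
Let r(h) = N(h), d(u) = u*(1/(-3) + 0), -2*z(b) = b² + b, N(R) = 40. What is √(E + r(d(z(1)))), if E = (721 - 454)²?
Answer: √71329 ≈ 267.07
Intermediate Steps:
z(b) = -b/2 - b²/2 (z(b) = -(b² + b)/2 = -(b + b²)/2 = -b/2 - b²/2)
d(u) = -u/3 (d(u) = u*(-⅓ + 0) = u*(-⅓) = -u/3)
r(h) = 40
E = 71289 (E = 267² = 71289)
√(E + r(d(z(1)))) = √(71289 + 40) = √71329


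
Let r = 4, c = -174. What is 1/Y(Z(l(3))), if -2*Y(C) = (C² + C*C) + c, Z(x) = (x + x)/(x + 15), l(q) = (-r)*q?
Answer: 1/23 ≈ 0.043478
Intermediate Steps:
l(q) = -4*q (l(q) = (-1*4)*q = -4*q)
Z(x) = 2*x/(15 + x) (Z(x) = (2*x)/(15 + x) = 2*x/(15 + x))
Y(C) = 87 - C² (Y(C) = -((C² + C*C) - 174)/2 = -((C² + C²) - 174)/2 = -(2*C² - 174)/2 = -(-174 + 2*C²)/2 = 87 - C²)
1/Y(Z(l(3))) = 1/(87 - (2*(-4*3)/(15 - 4*3))²) = 1/(87 - (2*(-12)/(15 - 12))²) = 1/(87 - (2*(-12)/3)²) = 1/(87 - (2*(-12)*(⅓))²) = 1/(87 - 1*(-8)²) = 1/(87 - 1*64) = 1/(87 - 64) = 1/23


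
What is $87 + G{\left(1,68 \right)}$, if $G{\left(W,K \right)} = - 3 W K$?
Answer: $-117$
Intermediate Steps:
$G{\left(W,K \right)} = - 3 K W$
$87 + G{\left(1,68 \right)} = 87 - 204 \cdot 1 = 87 - 204 = -117$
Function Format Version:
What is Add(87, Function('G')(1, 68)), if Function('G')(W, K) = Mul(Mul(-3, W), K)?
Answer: -117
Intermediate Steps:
Function('G')(W, K) = Mul(-3, K, W)
Add(87, Function('G')(1, 68)) = Add(87, Mul(-3, 68, 1)) = Add(87, -204) = -117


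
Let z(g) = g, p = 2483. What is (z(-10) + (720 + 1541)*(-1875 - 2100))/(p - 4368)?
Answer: 138269/29 ≈ 4767.9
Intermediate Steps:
(z(-10) + (720 + 1541)*(-1875 - 2100))/(p - 4368) = (-10 + (720 + 1541)*(-1875 - 2100))/(2483 - 4368) = (-10 + 2261*(-3975))/(-1885) = (-10 - 8987475)*(-1/1885) = -8987485*(-1/1885) = 138269/29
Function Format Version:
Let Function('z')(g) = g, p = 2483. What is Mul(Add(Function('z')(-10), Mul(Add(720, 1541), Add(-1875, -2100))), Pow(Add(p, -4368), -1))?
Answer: Rational(138269, 29) ≈ 4767.9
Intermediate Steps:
Mul(Add(Function('z')(-10), Mul(Add(720, 1541), Add(-1875, -2100))), Pow(Add(p, -4368), -1)) = Mul(Add(-10, Mul(Add(720, 1541), Add(-1875, -2100))), Pow(Add(2483, -4368), -1)) = Mul(Add(-10, Mul(2261, -3975)), Pow(-1885, -1)) = Mul(Add(-10, -8987475), Rational(-1, 1885)) = Mul(-8987485, Rational(-1, 1885)) = Rational(138269, 29)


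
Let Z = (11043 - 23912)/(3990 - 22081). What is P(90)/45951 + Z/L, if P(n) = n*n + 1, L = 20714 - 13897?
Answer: 58803416498/333351115941 ≈ 0.17640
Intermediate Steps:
L = 6817
Z = 12869/18091 (Z = -12869/(-18091) = -12869*(-1/18091) = 12869/18091 ≈ 0.71135)
P(n) = 1 + n² (P(n) = n² + 1 = 1 + n²)
P(90)/45951 + Z/L = (1 + 90²)/45951 + (12869/18091)/6817 = (1 + 8100)*(1/45951) + (12869/18091)*(1/6817) = 8101*(1/45951) + 757/7254491 = 8101/45951 + 757/7254491 = 58803416498/333351115941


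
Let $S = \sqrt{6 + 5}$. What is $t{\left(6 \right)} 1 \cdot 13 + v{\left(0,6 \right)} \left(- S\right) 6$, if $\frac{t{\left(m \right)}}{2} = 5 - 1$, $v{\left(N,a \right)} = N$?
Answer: $104$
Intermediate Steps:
$t{\left(m \right)} = 8$ ($t{\left(m \right)} = 2 \left(5 - 1\right) = 2 \cdot 4 = 8$)
$S = \sqrt{11} \approx 3.3166$
$t{\left(6 \right)} 1 \cdot 13 + v{\left(0,6 \right)} \left(- S\right) 6 = 8 \cdot 1 \cdot 13 + 0 \left(- \sqrt{11}\right) 6 = 8 \cdot 13 + 0 \cdot 6 = 104 + 0 = 104$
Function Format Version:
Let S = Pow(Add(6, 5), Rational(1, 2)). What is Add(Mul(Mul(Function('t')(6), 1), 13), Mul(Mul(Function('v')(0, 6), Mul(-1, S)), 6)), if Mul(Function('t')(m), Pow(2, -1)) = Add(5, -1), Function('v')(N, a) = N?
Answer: 104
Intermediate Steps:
Function('t')(m) = 8 (Function('t')(m) = Mul(2, Add(5, -1)) = Mul(2, 4) = 8)
S = Pow(11, Rational(1, 2)) ≈ 3.3166
Add(Mul(Mul(Function('t')(6), 1), 13), Mul(Mul(Function('v')(0, 6), Mul(-1, S)), 6)) = Add(Mul(Mul(8, 1), 13), Mul(Mul(0, Mul(-1, Pow(11, Rational(1, 2)))), 6)) = Add(Mul(8, 13), Mul(0, 6)) = Add(104, 0) = 104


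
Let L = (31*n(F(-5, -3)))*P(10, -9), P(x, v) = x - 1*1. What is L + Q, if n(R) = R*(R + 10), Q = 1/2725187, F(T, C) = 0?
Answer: 1/2725187 ≈ 3.6695e-7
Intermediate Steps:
Q = 1/2725187 ≈ 3.6695e-7
P(x, v) = -1 + x (P(x, v) = x - 1 = -1 + x)
n(R) = R*(10 + R)
L = 0 (L = (31*(0*(10 + 0)))*(-1 + 10) = (31*(0*10))*9 = (31*0)*9 = 0*9 = 0)
L + Q = 0 + 1/2725187 = 1/2725187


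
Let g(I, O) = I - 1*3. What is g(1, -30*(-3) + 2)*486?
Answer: -972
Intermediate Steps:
g(I, O) = -3 + I (g(I, O) = I - 3 = -3 + I)
g(1, -30*(-3) + 2)*486 = (-3 + 1)*486 = -2*486 = -972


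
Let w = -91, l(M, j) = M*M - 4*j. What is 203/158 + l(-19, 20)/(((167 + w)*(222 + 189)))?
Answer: 3192653/2467644 ≈ 1.2938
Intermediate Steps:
l(M, j) = M**2 - 4*j
203/158 + l(-19, 20)/(((167 + w)*(222 + 189))) = 203/158 + ((-19)**2 - 4*20)/(((167 - 91)*(222 + 189))) = 203*(1/158) + (361 - 80)/((76*411)) = 203/158 + 281/31236 = 3192653/2467644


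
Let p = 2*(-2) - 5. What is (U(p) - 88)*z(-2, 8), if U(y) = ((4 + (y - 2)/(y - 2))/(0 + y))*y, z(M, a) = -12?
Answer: 996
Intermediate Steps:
p = -9 (p = -4 - 5 = -9)
U(y) = 5 (U(y) = ((4 + (-2 + y)/(-2 + y))/y)*y = ((4 + 1)/y)*y = (5/y)*y = 5)
(U(p) - 88)*z(-2, 8) = (5 - 88)*(-12) = -83*(-12) = 996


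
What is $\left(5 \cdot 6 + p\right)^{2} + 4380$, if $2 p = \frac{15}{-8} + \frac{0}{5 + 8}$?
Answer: $\frac{1337505}{256} \approx 5224.6$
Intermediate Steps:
$p = - \frac{15}{16}$ ($p = \frac{\frac{15}{-8} + \frac{0}{5 + 8}}{2} = \frac{15 \left(- \frac{1}{8}\right) + \frac{0}{13}}{2} = \frac{- \frac{15}{8} + 0 \cdot \frac{1}{13}}{2} = \frac{- \frac{15}{8} + 0}{2} = \frac{1}{2} \left(- \frac{15}{8}\right) = - \frac{15}{16} \approx -0.9375$)
$\left(5 \cdot 6 + p\right)^{2} + 4380 = \left(5 \cdot 6 - \frac{15}{16}\right)^{2} + 4380 = \left(30 - \frac{15}{16}\right)^{2} + 4380 = \left(\frac{465}{16}\right)^{2} + 4380 = \frac{216225}{256} + 4380 = \frac{1337505}{256}$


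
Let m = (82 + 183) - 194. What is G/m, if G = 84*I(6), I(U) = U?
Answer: 504/71 ≈ 7.0986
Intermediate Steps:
m = 71 (m = 265 - 194 = 71)
G = 504 (G = 84*6 = 504)
G/m = 504/71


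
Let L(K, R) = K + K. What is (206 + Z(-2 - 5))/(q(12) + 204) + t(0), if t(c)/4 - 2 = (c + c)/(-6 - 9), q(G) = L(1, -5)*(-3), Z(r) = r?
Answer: 1783/198 ≈ 9.0051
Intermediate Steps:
L(K, R) = 2*K
q(G) = -6 (q(G) = (2*1)*(-3) = 2*(-3) = -6)
t(c) = 8 - 8*c/15 (t(c) = 8 + 4*((c + c)/(-6 - 9)) = 8 + 4*((2*c)/(-15)) = 8 + 4*((2*c)*(-1/15)) = 8 + 4*(-2*c/15) = 8 - 8*c/15)
(206 + Z(-2 - 5))/(q(12) + 204) + t(0) = (206 + (-2 - 5))/(-6 + 204) + (8 - 8/15*0) = (206 - 7)/198 + (8 + 0) = 199*(1/198) + 8 = 199/198 + 8 = 1783/198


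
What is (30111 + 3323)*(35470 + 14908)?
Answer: 1684338052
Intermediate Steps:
(30111 + 3323)*(35470 + 14908) = 33434*50378 = 1684338052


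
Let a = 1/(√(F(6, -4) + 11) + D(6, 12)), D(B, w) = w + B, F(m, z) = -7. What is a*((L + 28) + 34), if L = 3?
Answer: 13/4 ≈ 3.2500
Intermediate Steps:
D(B, w) = B + w
a = 1/20 (a = 1/(√(-7 + 11) + (6 + 12)) = 1/(√4 + 18) = 1/(2 + 18) = 1/20 ≈ 0.050000)
a*((L + 28) + 34) = ((3 + 28) + 34)/20 = (31 + 34)/20 = (1/20)*65 = 13/4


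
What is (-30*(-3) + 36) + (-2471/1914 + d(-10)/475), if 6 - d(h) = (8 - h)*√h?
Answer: 113390659/909150 - 18*I*√10/475 ≈ 124.72 - 0.11983*I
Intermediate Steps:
d(h) = 6 - √h*(8 - h) (d(h) = 6 - (8 - h)*√h = 6 - √h*(8 - h))
(-30*(-3) + 36) + (-2471/1914 + d(-10)/475) = (-30*(-3) + 36) + (-2471/1914 + (6 + (-10)^(3/2) - 8*I*√10)/475) = (90 + 36) + (-2471*1/1914 + (6 - 10*I*√10 - 8*I*√10)*(1/475)) = 126 + (-2471/1914 + (6 - 10*I*√10 - 8*I*√10)*(1/475)) = 126 + (-2471/1914 + (6 - 18*I*√10)*(1/475)) = 126 + (-2471/1914 + (6/475 - 18*I*√10/475)) = 126 + (-1162241/909150 - 18*I*√10/475) = 113390659/909150 - 18*I*√10/475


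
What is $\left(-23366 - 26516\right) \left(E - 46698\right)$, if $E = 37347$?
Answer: $466446582$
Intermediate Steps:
$\left(-23366 - 26516\right) \left(E - 46698\right) = \left(-23366 - 26516\right) \left(37347 - 46698\right) = \left(-49882\right) \left(-9351\right) = 466446582$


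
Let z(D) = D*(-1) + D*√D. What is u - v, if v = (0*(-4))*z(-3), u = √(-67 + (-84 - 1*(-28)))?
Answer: I*√123 ≈ 11.091*I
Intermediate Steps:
z(D) = D^(3/2) - D (z(D) = -D + D^(3/2) = D^(3/2) - D)
u = I*√123 (u = √(-67 + (-84 + 28)) = √(-67 - 56) = √(-123) = I*√123 ≈ 11.091*I)
v = 0 (v = (0*(-4))*((-3)^(3/2) - 1*(-3)) = 0*(-3*I*√3 + 3) = 0*(3 - 3*I*√3) = 0)
u - v = I*√123 - 1*0 = I*√123 + 0 = I*√123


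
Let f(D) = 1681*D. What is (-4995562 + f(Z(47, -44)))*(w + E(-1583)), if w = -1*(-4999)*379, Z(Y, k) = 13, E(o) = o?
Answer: -9415420137942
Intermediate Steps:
w = 1894621 (w = 4999*379 = 1894621)
(-4995562 + f(Z(47, -44)))*(w + E(-1583)) = (-4995562 + 1681*13)*(1894621 - 1583) = (-4995562 + 21853)*1893038 = -4973709*1893038 = -9415420137942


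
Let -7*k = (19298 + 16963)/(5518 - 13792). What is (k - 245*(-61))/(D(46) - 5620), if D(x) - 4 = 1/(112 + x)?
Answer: -22794680303/8565367531 ≈ -2.6613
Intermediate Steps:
D(x) = 4 + 1/(112 + x)
k = 12087/19306 (k = -(19298 + 16963)/(7*(5518 - 13792)) = -36261/(7*(-8274)) = -36261*(-1)/(7*8274) = -⅐*(-12087/2758) = 12087/19306 ≈ 0.62607)
(k - 245*(-61))/(D(46) - 5620) = (12087/19306 - 245*(-61))/((449 + 4*46)/(112 + 46) - 5620) = (12087/19306 + 14945)/((449 + 184)/158 - 5620) = 288540257/(19306*((1/158)*633 - 5620)) = 288540257/(19306*(633/158 - 5620)) = 288540257/(19306*(-887327/158)) = (288540257/19306)*(-158/887327) = -22794680303/8565367531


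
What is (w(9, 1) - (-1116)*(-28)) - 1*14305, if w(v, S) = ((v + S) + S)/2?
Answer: -91095/2 ≈ -45548.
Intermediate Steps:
w(v, S) = S + v/2 (w(v, S) = ((S + v) + S)*(1/2) = (v + 2*S)*(1/2) = S + v/2)
(w(9, 1) - (-1116)*(-28)) - 1*14305 = ((1 + (1/2)*9) - (-1116)*(-28)) - 1*14305 = ((1 + 9/2) - 279*112) - 14305 = (11/2 - 31248) - 14305 = -62485/2 - 14305 = -91095/2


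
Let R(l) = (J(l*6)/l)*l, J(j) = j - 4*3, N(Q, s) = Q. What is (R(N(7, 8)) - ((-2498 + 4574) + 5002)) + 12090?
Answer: 5042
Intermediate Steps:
J(j) = -12 + j (J(j) = j - 12 = -12 + j)
R(l) = -12 + 6*l (R(l) = ((-12 + l*6)/l)*l = ((-12 + 6*l)/l)*l = -12 + 6*l)
(R(N(7, 8)) - ((-2498 + 4574) + 5002)) + 12090 = ((-12 + 6*7) - ((-2498 + 4574) + 5002)) + 12090 = ((-12 + 42) - (2076 + 5002)) + 12090 = (30 - 1*7078) + 12090 = (30 - 7078) + 12090 = -7048 + 12090 = 5042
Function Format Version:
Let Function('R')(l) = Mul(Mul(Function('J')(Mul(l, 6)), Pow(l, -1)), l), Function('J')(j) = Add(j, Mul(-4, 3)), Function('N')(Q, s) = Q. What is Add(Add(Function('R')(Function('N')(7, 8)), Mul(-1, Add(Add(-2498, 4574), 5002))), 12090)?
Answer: 5042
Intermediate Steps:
Function('J')(j) = Add(-12, j) (Function('J')(j) = Add(j, -12) = Add(-12, j))
Function('R')(l) = Add(-12, Mul(6, l)) (Function('R')(l) = Mul(Mul(Add(-12, Mul(l, 6)), Pow(l, -1)), l) = Mul(Mul(Add(-12, Mul(6, l)), Pow(l, -1)), l) = Mul(Mul(Pow(l, -1), Add(-12, Mul(6, l))), l) = Add(-12, Mul(6, l)))
Add(Add(Function('R')(Function('N')(7, 8)), Mul(-1, Add(Add(-2498, 4574), 5002))), 12090) = Add(Add(Add(-12, Mul(6, 7)), Mul(-1, Add(Add(-2498, 4574), 5002))), 12090) = Add(Add(Add(-12, 42), Mul(-1, Add(2076, 5002))), 12090) = Add(Add(30, Mul(-1, 7078)), 12090) = Add(Add(30, -7078), 12090) = Add(-7048, 12090) = 5042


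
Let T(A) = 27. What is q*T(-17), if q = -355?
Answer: -9585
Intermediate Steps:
q*T(-17) = -355*27 = -9585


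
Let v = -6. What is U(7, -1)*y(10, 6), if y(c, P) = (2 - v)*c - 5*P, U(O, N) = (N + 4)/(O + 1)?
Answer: 75/4 ≈ 18.750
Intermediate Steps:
U(O, N) = (4 + N)/(1 + O)
y(c, P) = -5*P + 8*c (y(c, P) = (2 - 1*(-6))*c - 5*P = (2 + 6)*c - 5*P = 8*c - 5*P = -5*P + 8*c)
U(7, -1)*y(10, 6) = ((4 - 1)/(1 + 7))*(-5*6 + 8*10) = (3/8)*(-30 + 80) = ((⅛)*3)*50 = (3/8)*50 = 75/4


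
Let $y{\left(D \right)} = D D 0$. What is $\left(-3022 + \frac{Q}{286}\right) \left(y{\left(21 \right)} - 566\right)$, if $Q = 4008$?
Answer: $\frac{243460372}{143} \approx 1.7025 \cdot 10^{6}$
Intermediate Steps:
$y{\left(D \right)} = 0$ ($y{\left(D \right)} = D^{2} \cdot 0 = 0$)
$\left(-3022 + \frac{Q}{286}\right) \left(y{\left(21 \right)} - 566\right) = \left(-3022 + \frac{4008}{286}\right) \left(0 - 566\right) = \left(-3022 + 4008 \cdot \frac{1}{286}\right) \left(-566\right) = \left(-3022 + \frac{2004}{143}\right) \left(-566\right) = \left(- \frac{430142}{143}\right) \left(-566\right) = \frac{243460372}{143}$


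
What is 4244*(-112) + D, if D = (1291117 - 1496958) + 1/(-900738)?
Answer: -613554802723/900738 ≈ -6.8117e+5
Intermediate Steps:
D = -185408810659/900738 (D = -205841 - 1/900738 = -185408810659/900738 ≈ -2.0584e+5)
4244*(-112) + D = 4244*(-112) - 185408810659/900738 = -475328 - 185408810659/900738 = -613554802723/900738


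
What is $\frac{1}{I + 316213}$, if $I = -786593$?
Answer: $- \frac{1}{470380} \approx -2.1259 \cdot 10^{-6}$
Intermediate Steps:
$\frac{1}{I + 316213} = \frac{1}{-786593 + 316213} = \frac{1}{-470380} = - \frac{1}{470380}$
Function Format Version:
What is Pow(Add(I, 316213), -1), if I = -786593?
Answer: Rational(-1, 470380) ≈ -2.1259e-6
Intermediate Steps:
Pow(Add(I, 316213), -1) = Pow(Add(-786593, 316213), -1) = Pow(-470380, -1) = Rational(-1, 470380)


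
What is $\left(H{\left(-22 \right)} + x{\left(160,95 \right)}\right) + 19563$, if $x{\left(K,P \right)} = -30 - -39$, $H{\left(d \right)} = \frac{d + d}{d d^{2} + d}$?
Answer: $\frac{9492422}{485} \approx 19572.0$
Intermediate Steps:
$H{\left(d \right)} = \frac{2 d}{d + d^{3}}$ ($H{\left(d \right)} = \frac{2 d}{d^{3} + d} = \frac{2 d}{d + d^{3}}$)
$x{\left(K,P \right)} = 9$ ($x{\left(K,P \right)} = -30 + 39 = 9$)
$\left(H{\left(-22 \right)} + x{\left(160,95 \right)}\right) + 19563 = \left(\frac{2}{1 + \left(-22\right)^{2}} + 9\right) + 19563 = \left(\frac{2}{1 + 484} + 9\right) + 19563 = \left(\frac{2}{485} + 9\right) + 19563 = \frac{4367}{485} + 19563 = \frac{9492422}{485}$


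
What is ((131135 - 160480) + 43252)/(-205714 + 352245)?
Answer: 13907/146531 ≈ 0.094908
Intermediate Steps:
((131135 - 160480) + 43252)/(-205714 + 352245) = (-29345 + 43252)/146531 = 13907*(1/146531) = 13907/146531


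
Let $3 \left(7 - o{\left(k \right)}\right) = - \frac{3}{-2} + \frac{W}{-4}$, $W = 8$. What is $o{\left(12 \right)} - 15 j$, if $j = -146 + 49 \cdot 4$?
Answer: $- \frac{4457}{6} \approx -742.83$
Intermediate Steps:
$j = 50$ ($j = -146 + 196 = 50$)
$o{\left(k \right)} = \frac{43}{6}$ ($o{\left(k \right)} = 7 - \frac{- \frac{3}{-2} + \frac{8}{-4}}{3} = 7 - \frac{\left(-3\right) \left(- \frac{1}{2}\right) + 8 \left(- \frac{1}{4}\right)}{3} = 7 - \frac{\frac{3}{2} - 2}{3} = 7 - - \frac{1}{6} = 7 + \frac{1}{6} = \frac{43}{6}$)
$o{\left(12 \right)} - 15 j = \frac{43}{6} - 750 = - \frac{4457}{6}$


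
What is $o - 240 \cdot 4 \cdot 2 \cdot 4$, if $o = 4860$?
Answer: $-2820$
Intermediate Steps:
$o - 240 \cdot 4 \cdot 2 \cdot 4 = 4860 - 240 \cdot 4 \cdot 2 \cdot 4 = 4860 - 240 \cdot 8 \cdot 4 = 4860 - 7680 = -2820$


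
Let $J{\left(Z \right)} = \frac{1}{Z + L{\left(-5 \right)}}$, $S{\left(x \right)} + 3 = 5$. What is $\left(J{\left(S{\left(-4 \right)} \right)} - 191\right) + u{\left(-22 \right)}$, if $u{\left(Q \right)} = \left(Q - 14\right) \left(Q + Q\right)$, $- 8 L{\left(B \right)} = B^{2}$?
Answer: $\frac{12529}{9} \approx 1392.1$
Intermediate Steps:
$L{\left(B \right)} = - \frac{B^{2}}{8}$
$S{\left(x \right)} = 2$ ($S{\left(x \right)} = -3 + 5 = 2$)
$J{\left(Z \right)} = \frac{1}{- \frac{25}{8} + Z}$ ($J{\left(Z \right)} = \frac{1}{Z - \frac{\left(-5\right)^{2}}{8}} = \frac{1}{Z - \frac{25}{8}} = \frac{1}{- \frac{25}{8} + Z}$)
$u{\left(Q \right)} = 2 Q \left(-14 + Q\right)$ ($u{\left(Q \right)} = \left(-14 + Q\right) 2 Q = 2 Q \left(-14 + Q\right)$)
$\left(J{\left(S{\left(-4 \right)} \right)} - 191\right) + u{\left(-22 \right)} = \left(\frac{8}{-25 + 8 \cdot 2} - 191\right) + 2 \left(-22\right) \left(-14 - 22\right) = \left(\frac{8}{-25 + 16} - 191\right) + 2 \left(-22\right) \left(-36\right) = \left(\frac{8}{-9} - 191\right) + 1584 = \left(8 \left(- \frac{1}{9}\right) - 191\right) + 1584 = \left(- \frac{8}{9} - 191\right) + 1584 = - \frac{1727}{9} + 1584 = \frac{12529}{9}$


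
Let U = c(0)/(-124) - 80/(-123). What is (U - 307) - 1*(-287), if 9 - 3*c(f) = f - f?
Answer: -295489/15252 ≈ -19.374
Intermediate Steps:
c(f) = 3 (c(f) = 3 - (f - f)/3 = 3 - 1/3*0 = 3 + 0 = 3)
U = 9551/15252 (U = 3/(-124) - 80/(-123) = 3*(-1/124) - 80*(-1/123) = -3/124 + 80/123 = 9551/15252 ≈ 0.62621)
(U - 307) - 1*(-287) = (9551/15252 - 307) - 1*(-287) = -4672813/15252 + 287 = -295489/15252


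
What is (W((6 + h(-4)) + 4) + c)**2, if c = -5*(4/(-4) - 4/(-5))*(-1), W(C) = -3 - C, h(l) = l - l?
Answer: 196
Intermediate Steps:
h(l) = 0
c = -1 (c = -5*(4*(-1/4) - 4*(-1/5))*(-1) = -5*(-1 + 4/5)*(-1) = -5*(-1/5)*(-1) = 1*(-1) = -1)
(W((6 + h(-4)) + 4) + c)**2 = ((-3 - ((6 + 0) + 4)) - 1)**2 = ((-3 - (6 + 4)) - 1)**2 = ((-3 - 1*10) - 1)**2 = ((-3 - 10) - 1)**2 = (-13 - 1)**2 = (-14)**2 = 196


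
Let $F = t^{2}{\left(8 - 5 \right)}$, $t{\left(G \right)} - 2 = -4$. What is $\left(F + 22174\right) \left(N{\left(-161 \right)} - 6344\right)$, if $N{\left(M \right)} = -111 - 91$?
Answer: $-145177188$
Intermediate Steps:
$t{\left(G \right)} = -2$ ($t{\left(G \right)} = 2 - 4 = -2$)
$N{\left(M \right)} = -202$ ($N{\left(M \right)} = -111 - 91 = -202$)
$F = 4$ ($F = \left(-2\right)^{2} = 4$)
$\left(F + 22174\right) \left(N{\left(-161 \right)} - 6344\right) = \left(4 + 22174\right) \left(-202 - 6344\right) = 22178 \left(-6546\right) = -145177188$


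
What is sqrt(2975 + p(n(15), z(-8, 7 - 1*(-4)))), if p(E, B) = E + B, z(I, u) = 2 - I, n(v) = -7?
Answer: sqrt(2978) ≈ 54.571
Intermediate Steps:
p(E, B) = B + E
sqrt(2975 + p(n(15), z(-8, 7 - 1*(-4)))) = sqrt(2975 + ((2 - 1*(-8)) - 7)) = sqrt(2975 + ((2 + 8) - 7)) = sqrt(2975 + (10 - 7)) = sqrt(2975 + 3) = sqrt(2978)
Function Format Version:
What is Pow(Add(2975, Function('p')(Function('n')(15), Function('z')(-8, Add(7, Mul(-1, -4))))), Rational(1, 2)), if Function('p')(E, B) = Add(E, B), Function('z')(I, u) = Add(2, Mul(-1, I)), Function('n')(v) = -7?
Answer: Pow(2978, Rational(1, 2)) ≈ 54.571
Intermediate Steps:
Function('p')(E, B) = Add(B, E)
Pow(Add(2975, Function('p')(Function('n')(15), Function('z')(-8, Add(7, Mul(-1, -4))))), Rational(1, 2)) = Pow(Add(2975, Add(Add(2, Mul(-1, -8)), -7)), Rational(1, 2)) = Pow(Add(2975, Add(Add(2, 8), -7)), Rational(1, 2)) = Pow(Add(2975, Add(10, -7)), Rational(1, 2)) = Pow(Add(2975, 3), Rational(1, 2)) = Pow(2978, Rational(1, 2))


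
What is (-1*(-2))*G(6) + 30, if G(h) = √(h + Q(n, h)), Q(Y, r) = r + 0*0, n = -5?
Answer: 30 + 4*√3 ≈ 36.928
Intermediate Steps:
Q(Y, r) = r (Q(Y, r) = r + 0 = r)
G(h) = √2*√h (G(h) = √(h + h) = √(2*h) = √2*√h)
(-1*(-2))*G(6) + 30 = (-1*(-2))*(√2*√6) + 30 = 2*(2*√3) + 30 = 4*√3 + 30 = 30 + 4*√3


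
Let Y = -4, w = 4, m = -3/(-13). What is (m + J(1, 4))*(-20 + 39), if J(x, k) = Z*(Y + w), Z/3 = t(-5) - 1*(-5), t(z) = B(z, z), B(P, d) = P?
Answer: 57/13 ≈ 4.3846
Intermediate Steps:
m = 3/13 (m = -3*(-1/13) = 3/13 ≈ 0.23077)
t(z) = z
Z = 0 (Z = 3*(-5 - 1*(-5)) = 3*(-5 + 5) = 3*0 = 0)
J(x, k) = 0 (J(x, k) = 0*(-4 + 4) = 0*0 = 0)
(m + J(1, 4))*(-20 + 39) = (3/13 + 0)*(-20 + 39) = (3/13)*19 = 57/13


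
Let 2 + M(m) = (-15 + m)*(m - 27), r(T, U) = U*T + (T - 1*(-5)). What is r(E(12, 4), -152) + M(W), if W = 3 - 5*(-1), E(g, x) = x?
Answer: -468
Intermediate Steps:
r(T, U) = 5 + T + T*U (r(T, U) = T*U + (T + 5) = T*U + (5 + T) = 5 + T + T*U)
W = 8 (W = 3 + 5 = 8)
M(m) = -2 + (-27 + m)*(-15 + m) (M(m) = -2 + (-15 + m)*(m - 27) = -2 + (-15 + m)*(-27 + m) = -2 + (-27 + m)*(-15 + m))
r(E(12, 4), -152) + M(W) = (5 + 4 + 4*(-152)) + (403 + 8² - 42*8) = (5 + 4 - 608) + (403 + 64 - 336) = -599 + 131 = -468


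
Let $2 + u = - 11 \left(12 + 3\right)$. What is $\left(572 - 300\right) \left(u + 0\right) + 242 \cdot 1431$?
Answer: $300878$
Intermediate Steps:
$u = -167$ ($u = -2 - 11 \left(12 + 3\right) = -2 - 165 = -167$)
$\left(572 - 300\right) \left(u + 0\right) + 242 \cdot 1431 = \left(572 - 300\right) \left(-167 + 0\right) + 242 \cdot 1431 = 272 \left(-167\right) + 346302 = -45424 + 346302 = 300878$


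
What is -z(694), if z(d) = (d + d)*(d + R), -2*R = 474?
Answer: -634316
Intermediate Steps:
R = -237 (R = -½*474 = -237)
z(d) = 2*d*(-237 + d) (z(d) = (d + d)*(d - 237) = (2*d)*(-237 + d) = 2*d*(-237 + d))
-z(694) = -2*694*(-237 + 694) = -2*694*457 = -1*634316 = -634316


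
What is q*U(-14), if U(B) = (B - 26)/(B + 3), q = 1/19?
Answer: 40/209 ≈ 0.19139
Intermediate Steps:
q = 1/19 ≈ 0.052632
U(B) = (-26 + B)/(3 + B)
q*U(-14) = ((-26 - 14)/(3 - 14))/19 = (-40/(-11))/19 = (-1/11*(-40))/19 = (1/19)*(40/11) = 40/209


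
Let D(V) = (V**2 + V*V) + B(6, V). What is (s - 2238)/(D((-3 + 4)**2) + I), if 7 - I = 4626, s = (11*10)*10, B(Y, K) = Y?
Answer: 1138/4611 ≈ 0.24680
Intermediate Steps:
s = 1100 (s = 110*10 = 1100)
D(V) = 6 + 2*V**2 (D(V) = (V**2 + V*V) + 6 = (V**2 + V**2) + 6 = 2*V**2 + 6 = 6 + 2*V**2)
I = -4619 (I = 7 - 1*4626 = 7 - 4626 = -4619)
(s - 2238)/(D((-3 + 4)**2) + I) = (1100 - 2238)/((6 + 2*((-3 + 4)**2)**2) - 4619) = -1138/((6 + 2*(1**2)**2) - 4619) = -1138/((6 + 2*1**2) - 4619) = -1138/((6 + 2*1) - 4619) = -1138/((6 + 2) - 4619) = -1138/(8 - 4619) = -1138/(-4611) = -1138*(-1/4611) = 1138/4611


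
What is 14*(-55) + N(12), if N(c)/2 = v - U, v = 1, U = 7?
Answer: -782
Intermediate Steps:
N(c) = -12 (N(c) = 2*(1 - 1*7) = 2*(1 - 7) = 2*(-6) = -12)
14*(-55) + N(12) = 14*(-55) - 12 = -770 - 12 = -782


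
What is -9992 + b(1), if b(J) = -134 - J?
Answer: -10127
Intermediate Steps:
-9992 + b(1) = -9992 + (-134 - 1*1) = -9992 + (-134 - 1) = -9992 - 135 = -10127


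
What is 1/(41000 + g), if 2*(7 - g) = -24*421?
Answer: 1/46059 ≈ 2.1711e-5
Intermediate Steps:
g = 5059 (g = 7 - (-12)*421 = 7 - ½*(-10104) = 7 + 5052 = 5059)
1/(41000 + g) = 1/(41000 + 5059) = 1/46059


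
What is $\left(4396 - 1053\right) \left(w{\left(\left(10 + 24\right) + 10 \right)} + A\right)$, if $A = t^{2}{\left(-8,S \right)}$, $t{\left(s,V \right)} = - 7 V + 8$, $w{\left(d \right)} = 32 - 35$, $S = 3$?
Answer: $554938$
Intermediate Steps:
$w{\left(d \right)} = -3$ ($w{\left(d \right)} = 32 - 35 = -3$)
$t{\left(s,V \right)} = 8 - 7 V$
$A = 169$ ($A = \left(8 - 21\right)^{2} = \left(-13\right)^{2} = 169$)
$\left(4396 - 1053\right) \left(w{\left(\left(10 + 24\right) + 10 \right)} + A\right) = \left(4396 - 1053\right) \left(-3 + 169\right) = 3343 \cdot 166 = 554938$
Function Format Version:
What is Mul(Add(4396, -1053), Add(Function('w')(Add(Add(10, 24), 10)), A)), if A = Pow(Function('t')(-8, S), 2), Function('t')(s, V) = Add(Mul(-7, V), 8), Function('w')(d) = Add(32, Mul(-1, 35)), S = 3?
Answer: 554938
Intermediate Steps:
Function('w')(d) = -3 (Function('w')(d) = Add(32, -35) = -3)
Function('t')(s, V) = Add(8, Mul(-7, V))
A = 169 (A = Pow(Add(8, Mul(-7, 3)), 2) = Pow(Add(8, -21), 2) = Pow(-13, 2) = 169)
Mul(Add(4396, -1053), Add(Function('w')(Add(Add(10, 24), 10)), A)) = Mul(Add(4396, -1053), Add(-3, 169)) = Mul(3343, 166) = 554938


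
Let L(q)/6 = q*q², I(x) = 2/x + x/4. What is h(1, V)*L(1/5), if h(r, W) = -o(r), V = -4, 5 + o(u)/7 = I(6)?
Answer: 133/125 ≈ 1.0640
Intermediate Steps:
I(x) = 2/x + x/4 (I(x) = 2/x + x*(¼) = 2/x + x/4)
o(u) = -133/6 (o(u) = -35 + 7*(2/6 + (¼)*6) = -35 + 7*(2*(⅙) + 3/2) = -35 + 7*(⅓ + 3/2) = -35 + 7*(11/6) = -35 + 77/6 = -133/6)
h(r, W) = 133/6 (h(r, W) = -1*(-133/6) = 133/6)
L(q) = 6*q³ (L(q) = 6*(q*q²) = 6*q³)
h(1, V)*L(1/5) = 133*(6*(1/5)³)/6 = 133*(6*(⅕)³)/6 = 133*(6*(1/125))/6 = (133/6)*(6/125) = 133/125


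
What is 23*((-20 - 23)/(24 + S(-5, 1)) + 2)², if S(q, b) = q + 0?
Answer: 575/361 ≈ 1.5928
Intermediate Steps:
S(q, b) = q
23*((-20 - 23)/(24 + S(-5, 1)) + 2)² = 23*((-20 - 23)/(24 - 5) + 2)² = 23*(-43/19 + 2)² = 23*(-5/19)² = 23*(25/361) = 575/361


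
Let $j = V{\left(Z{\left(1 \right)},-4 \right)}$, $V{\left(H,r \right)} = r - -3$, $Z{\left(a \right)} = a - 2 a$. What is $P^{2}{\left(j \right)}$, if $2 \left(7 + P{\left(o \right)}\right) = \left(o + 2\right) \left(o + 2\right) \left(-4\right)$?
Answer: $81$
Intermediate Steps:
$Z{\left(a \right)} = - a$
$V{\left(H,r \right)} = 3 + r$ ($V{\left(H,r \right)} = r + 3 = 3 + r$)
$j = -1$ ($j = 3 - 4 = -1$)
$P{\left(o \right)} = -7 - 2 \left(2 + o\right)^{2}$ ($P{\left(o \right)} = -7 + \frac{\left(o + 2\right) \left(o + 2\right) \left(-4\right)}{2} = -7 + \frac{\left(2 + o\right) \left(2 + o\right) \left(-4\right)}{2} = -7 + \frac{\left(2 + o\right)^{2} \left(-4\right)}{2} = -7 + \frac{\left(-4\right) \left(2 + o\right)^{2}}{2} = -7 - 2 \left(2 + o\right)^{2}$)
$P^{2}{\left(j \right)} = \left(-7 - 2 \left(2 - 1\right)^{2}\right)^{2} = \left(-7 - 2 \cdot 1^{2}\right)^{2} = \left(-7 - 2\right)^{2} = \left(-9\right)^{2} = 81$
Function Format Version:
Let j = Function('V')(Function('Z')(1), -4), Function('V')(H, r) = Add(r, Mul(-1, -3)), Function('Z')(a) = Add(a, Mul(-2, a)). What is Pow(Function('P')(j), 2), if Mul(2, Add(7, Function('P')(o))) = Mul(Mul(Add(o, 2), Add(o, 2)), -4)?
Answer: 81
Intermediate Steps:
Function('Z')(a) = Mul(-1, a)
Function('V')(H, r) = Add(3, r) (Function('V')(H, r) = Add(r, 3) = Add(3, r))
j = -1 (j = Add(3, -4) = -1)
Function('P')(o) = Add(-7, Mul(-2, Pow(Add(2, o), 2))) (Function('P')(o) = Add(-7, Mul(Rational(1, 2), Mul(Mul(Add(o, 2), Add(o, 2)), -4))) = Add(-7, Mul(Rational(1, 2), Mul(Mul(Add(2, o), Add(2, o)), -4))) = Add(-7, Mul(Rational(1, 2), Mul(Pow(Add(2, o), 2), -4))) = Add(-7, Mul(Rational(1, 2), Mul(-4, Pow(Add(2, o), 2)))) = Add(-7, Mul(-2, Pow(Add(2, o), 2))))
Pow(Function('P')(j), 2) = Pow(Add(-7, Mul(-2, Pow(Add(2, -1), 2))), 2) = Pow(Add(-7, Mul(-2, Pow(1, 2))), 2) = Pow(Add(-7, Mul(-2, 1)), 2) = Pow(Add(-7, -2), 2) = Pow(-9, 2) = 81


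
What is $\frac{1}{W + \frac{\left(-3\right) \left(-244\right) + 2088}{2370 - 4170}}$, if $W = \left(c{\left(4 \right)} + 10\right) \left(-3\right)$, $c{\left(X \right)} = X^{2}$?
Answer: $- \frac{30}{2387} \approx -0.012568$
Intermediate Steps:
$W = -78$ ($W = \left(4^{2} + 10\right) \left(-3\right) = \left(16 + 10\right) \left(-3\right) = 26 \left(-3\right) = -78$)
$\frac{1}{W + \frac{\left(-3\right) \left(-244\right) + 2088}{2370 - 4170}} = \frac{1}{-78 + \frac{\left(-3\right) \left(-244\right) + 2088}{2370 - 4170}} = \frac{1}{-78 + \frac{732 + 2088}{-1800}} = \frac{1}{-78 + 2820 \left(- \frac{1}{1800}\right)} = \frac{1}{-78 - \frac{47}{30}} = \frac{1}{- \frac{2387}{30}} = - \frac{30}{2387}$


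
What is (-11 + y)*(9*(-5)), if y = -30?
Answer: 1845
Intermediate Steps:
(-11 + y)*(9*(-5)) = (-11 - 30)*(9*(-5)) = -41*(-45) = 1845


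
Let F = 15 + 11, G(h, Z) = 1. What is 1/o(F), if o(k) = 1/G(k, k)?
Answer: 1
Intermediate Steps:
F = 26
o(k) = 1 (o(k) = 1/1 = 1)
1/o(F) = 1/1 = 1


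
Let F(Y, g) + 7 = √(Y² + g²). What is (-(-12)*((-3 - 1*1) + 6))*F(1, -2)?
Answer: -168 + 24*√5 ≈ -114.33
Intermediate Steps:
F(Y, g) = -7 + √(Y² + g²)
(-(-12)*((-3 - 1*1) + 6))*F(1, -2) = (-(-12)*((-3 - 1*1) + 6))*(-7 + √(1² + (-2)²)) = (-(-12)*((-3 - 1) + 6))*(-7 + √(1 + 4)) = (-(-12)*(-4 + 6))*(-7 + √5) = (-(-12)*2)*(-7 + √5) = (-6*(-4))*(-7 + √5) = 24*(-7 + √5) = -168 + 24*√5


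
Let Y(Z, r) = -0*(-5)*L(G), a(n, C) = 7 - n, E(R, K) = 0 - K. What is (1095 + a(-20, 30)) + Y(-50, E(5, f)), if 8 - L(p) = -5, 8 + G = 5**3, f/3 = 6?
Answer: 1122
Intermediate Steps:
f = 18 (f = 3*6 = 18)
G = 117 (G = -8 + 5**3 = -8 + 125 = 117)
L(p) = 13 (L(p) = 8 - 1*(-5) = 8 + 5 = 13)
E(R, K) = -K
Y(Z, r) = 0 (Y(Z, r) = -0*(-5)*13 = -0*13 = -1*0 = 0)
(1095 + a(-20, 30)) + Y(-50, E(5, f)) = (1095 + (7 - 1*(-20))) + 0 = (1095 + (7 + 20)) + 0 = (1095 + 27) + 0 = 1122 + 0 = 1122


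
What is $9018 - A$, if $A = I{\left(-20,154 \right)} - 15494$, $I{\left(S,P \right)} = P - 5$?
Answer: $24363$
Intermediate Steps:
$I{\left(S,P \right)} = -5 + P$
$A = -15345$ ($A = \left(-5 + 154\right) - 15494 = 149 - 15494 = -15345$)
$9018 - A = 9018 - -15345 = 9018 + 15345 = 24363$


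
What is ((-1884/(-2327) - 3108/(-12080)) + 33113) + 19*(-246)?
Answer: 199863707819/7027540 ≈ 28440.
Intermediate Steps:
((-1884/(-2327) - 3108/(-12080)) + 33113) + 19*(-246) = ((-1884*(-1/2327) - 3108*(-1/12080)) + 33113) - 4674 = ((1884/2327 + 777/3020) + 33113) - 4674 = (7497759/7027540 + 33113) - 4674 = 232710429779/7027540 - 4674 = 199863707819/7027540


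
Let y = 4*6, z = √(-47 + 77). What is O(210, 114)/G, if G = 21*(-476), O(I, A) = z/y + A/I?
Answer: -19/349860 - √30/239904 ≈ -7.7138e-5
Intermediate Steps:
z = √30 ≈ 5.4772
y = 24
O(I, A) = √30/24 + A/I
G = -9996
O(210, 114)/G = (√30/24 + 114/210)/(-9996) = (√30/24 + 114*(1/210))*(-1/9996) = (√30/24 + 19/35)*(-1/9996) = (19/35 + √30/24)*(-1/9996) = -19/349860 - √30/239904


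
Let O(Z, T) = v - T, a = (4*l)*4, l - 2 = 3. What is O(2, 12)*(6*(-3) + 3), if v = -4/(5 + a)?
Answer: 3072/17 ≈ 180.71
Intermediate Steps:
l = 5 (l = 2 + 3 = 5)
a = 80 (a = (4*5)*4 = 20*4 = 80)
v = -4/85 (v = -4/(5 + 80) = -4/85 ≈ -0.047059)
O(Z, T) = -4/85 - T
O(2, 12)*(6*(-3) + 3) = (-4/85 - 1*12)*(6*(-3) + 3) = (-4/85 - 12)*(-18 + 3) = -1024/85*(-15) = 3072/17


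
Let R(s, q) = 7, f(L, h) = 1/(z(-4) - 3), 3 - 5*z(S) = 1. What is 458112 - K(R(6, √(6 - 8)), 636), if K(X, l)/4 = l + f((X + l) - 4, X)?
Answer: 5922404/13 ≈ 4.5557e+5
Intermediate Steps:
z(S) = ⅖ (z(S) = ⅗ - ⅕*1 = ⅗ - ⅕ = ⅖)
f(L, h) = -5/13 (f(L, h) = 1/(⅖ - 3) = 1/(-13/5) = -5/13)
K(X, l) = -20/13 + 4*l (K(X, l) = 4*(l - 5/13) = 4*(-5/13 + l) = -20/13 + 4*l)
458112 - K(R(6, √(6 - 8)), 636) = 458112 - (-20/13 + 4*636) = 458112 - (-20/13 + 2544) = 458112 - 1*33052/13 = 458112 - 33052/13 = 5922404/13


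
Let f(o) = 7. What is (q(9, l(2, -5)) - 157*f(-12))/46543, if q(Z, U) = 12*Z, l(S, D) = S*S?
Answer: -991/46543 ≈ -0.021292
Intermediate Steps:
l(S, D) = S²
(q(9, l(2, -5)) - 157*f(-12))/46543 = (12*9 - 157*7)/46543 = (108 - 1099)*(1/46543) = -991*1/46543 = -991/46543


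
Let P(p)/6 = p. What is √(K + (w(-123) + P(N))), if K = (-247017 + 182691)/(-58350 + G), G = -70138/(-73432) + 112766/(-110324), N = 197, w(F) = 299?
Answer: √22999010620982680089080152545/3939267467175 ≈ 38.498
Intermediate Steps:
P(p) = 6*p
G = -67841025/1012663996 (G = -70138*(-1/73432) + 112766*(-1/110324) = 35069/36716 - 56383/55162 = -67841025/1012663996 ≈ -0.066993)
K = 21713541402232/19696337335875 (K = (-247017 + 182691)/(-58350 - 67841025/1012663996) = -64326/(-59089012007625/1012663996) = -64326*(-1012663996/59089012007625) = 21713541402232/19696337335875 ≈ 1.1024)
√(K + (w(-123) + P(N))) = √(21713541402232/19696337335875 + (299 + 6*197)) = √(21713541402232/19696337335875 + (299 + 1182)) = √(21713541402232/19696337335875 + 1481) = √(29191989135833107/19696337335875) = √22999010620982680089080152545/3939267467175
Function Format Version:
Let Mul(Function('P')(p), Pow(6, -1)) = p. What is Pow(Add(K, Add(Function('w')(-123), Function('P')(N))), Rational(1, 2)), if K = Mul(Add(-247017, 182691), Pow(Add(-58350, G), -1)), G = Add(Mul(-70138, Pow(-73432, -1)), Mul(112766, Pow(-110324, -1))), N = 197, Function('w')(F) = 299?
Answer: Mul(Rational(1, 3939267467175), Pow(22999010620982680089080152545, Rational(1, 2))) ≈ 38.498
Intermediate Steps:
Function('P')(p) = Mul(6, p)
G = Rational(-67841025, 1012663996) (G = Add(Mul(-70138, Rational(-1, 73432)), Mul(112766, Rational(-1, 110324))) = Add(Rational(35069, 36716), Rational(-56383, 55162)) = Rational(-67841025, 1012663996) ≈ -0.066993)
K = Rational(21713541402232, 19696337335875) (K = Mul(Add(-247017, 182691), Pow(Add(-58350, Rational(-67841025, 1012663996)), -1)) = Mul(-64326, Pow(Rational(-59089012007625, 1012663996), -1)) = Mul(-64326, Rational(-1012663996, 59089012007625)) = Rational(21713541402232, 19696337335875) ≈ 1.1024)
Pow(Add(K, Add(Function('w')(-123), Function('P')(N))), Rational(1, 2)) = Pow(Add(Rational(21713541402232, 19696337335875), Add(299, Mul(6, 197))), Rational(1, 2)) = Pow(Add(Rational(21713541402232, 19696337335875), Add(299, 1182)), Rational(1, 2)) = Pow(Add(Rational(21713541402232, 19696337335875), 1481), Rational(1, 2)) = Pow(Rational(29191989135833107, 19696337335875), Rational(1, 2)) = Mul(Rational(1, 3939267467175), Pow(22999010620982680089080152545, Rational(1, 2)))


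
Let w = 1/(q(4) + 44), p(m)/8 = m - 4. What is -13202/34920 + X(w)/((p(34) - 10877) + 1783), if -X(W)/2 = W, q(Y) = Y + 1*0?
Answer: -116889053/309181680 ≈ -0.37806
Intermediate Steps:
q(Y) = Y (q(Y) = Y + 0 = Y)
p(m) = -32 + 8*m (p(m) = 8*(m - 4) = 8*(-4 + m) = -32 + 8*m)
w = 1/48 (w = 1/(4 + 44) = 1/48 ≈ 0.020833)
X(W) = -2*W
-13202/34920 + X(w)/((p(34) - 10877) + 1783) = -13202/34920 + (-2*1/48)/(((-32 + 8*34) - 10877) + 1783) = -13202*1/34920 - 1/(24*(((-32 + 272) - 10877) + 1783)) = -6601/17460 - 1/(24*((240 - 10877) + 1783)) = -6601/17460 - 1/(24*(-10637 + 1783)) = -6601/17460 - 1/24/(-8854) = -6601/17460 - 1/24*(-1/8854) = -6601/17460 + 1/212496 = -116889053/309181680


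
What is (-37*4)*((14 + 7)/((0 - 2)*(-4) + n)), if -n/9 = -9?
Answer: -3108/89 ≈ -34.921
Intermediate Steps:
n = 81 (n = -9*(-9) = 81)
(-37*4)*((14 + 7)/((0 - 2)*(-4) + n)) = (-37*4)*((14 + 7)/((0 - 2)*(-4) + 81)) = -3108/(-2*(-4) + 81) = -3108/(8 + 81) = -3108/89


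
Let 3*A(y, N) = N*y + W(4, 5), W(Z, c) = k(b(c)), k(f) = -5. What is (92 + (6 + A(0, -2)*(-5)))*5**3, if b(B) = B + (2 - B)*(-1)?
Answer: 39875/3 ≈ 13292.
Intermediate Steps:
b(B) = -2 + 2*B (b(B) = B + (-2 + B) = -2 + 2*B)
W(Z, c) = -5
A(y, N) = -5/3 + N*y/3 (A(y, N) = (N*y - 5)/3 = (-5 + N*y)/3 = -5/3 + N*y/3)
(92 + (6 + A(0, -2)*(-5)))*5**3 = (92 + (6 + (-5/3 + (1/3)*(-2)*0)*(-5)))*5**3 = (92 + (6 + (-5/3 + 0)*(-5)))*125 = (92 + (6 - 5/3*(-5)))*125 = (92 + (6 + 25/3))*125 = (92 + 43/3)*125 = (319/3)*125 = 39875/3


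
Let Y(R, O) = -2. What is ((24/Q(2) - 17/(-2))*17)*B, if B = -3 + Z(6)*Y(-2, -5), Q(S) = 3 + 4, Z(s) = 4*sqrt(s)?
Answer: -8517/14 - 11356*sqrt(6)/7 ≈ -4582.1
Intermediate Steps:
Q(S) = 7
B = -3 - 8*sqrt(6) (B = -3 + (4*sqrt(6))*(-2) = -3 - 8*sqrt(6) ≈ -22.596)
((24/Q(2) - 17/(-2))*17)*B = ((24/7 - 17/(-2))*17)*(-3 - 8*sqrt(6)) = ((24*(1/7) - 17*(-1/2))*17)*(-3 - 8*sqrt(6)) = ((24/7 + 17/2)*17)*(-3 - 8*sqrt(6)) = ((167/14)*17)*(-3 - 8*sqrt(6)) = 2839*(-3 - 8*sqrt(6))/14 = -8517/14 - 11356*sqrt(6)/7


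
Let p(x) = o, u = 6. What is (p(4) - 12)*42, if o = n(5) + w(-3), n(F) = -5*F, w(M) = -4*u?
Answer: -2562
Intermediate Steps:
w(M) = -24 (w(M) = -4*6 = -24)
o = -49 (o = -5*5 - 24 = -25 - 24 = -49)
p(x) = -49
(p(4) - 12)*42 = (-49 - 12)*42 = -61*42 = -2562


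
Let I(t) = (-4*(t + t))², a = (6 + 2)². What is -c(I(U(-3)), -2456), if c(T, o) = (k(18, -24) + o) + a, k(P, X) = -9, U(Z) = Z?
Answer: 2401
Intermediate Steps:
a = 64 (a = 8² = 64)
I(t) = 64*t² (I(t) = (-8*t)² = 64*t²)
c(T, o) = 55 + o (c(T, o) = (-9 + o) + 64 = 55 + o)
-c(I(U(-3)), -2456) = -(55 - 2456) = -1*(-2401) = 2401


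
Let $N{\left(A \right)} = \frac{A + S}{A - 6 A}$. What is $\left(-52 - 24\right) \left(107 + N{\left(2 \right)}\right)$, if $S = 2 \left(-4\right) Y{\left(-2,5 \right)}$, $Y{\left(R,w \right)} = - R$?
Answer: $- \frac{41192}{5} \approx -8238.4$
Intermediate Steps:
$S = -16$ ($S = 2 \left(-4\right) \left(\left(-1\right) \left(-2\right)\right) = \left(-8\right) 2 = -16$)
$N{\left(A \right)} = - \frac{-16 + A}{5 A}$ ($N{\left(A \right)} = \frac{A - 16}{A - 6 A} = \frac{-16 + A}{\left(-5\right) A} = \left(-16 + A\right) \left(- \frac{1}{5 A}\right) = - \frac{-16 + A}{5 A}$)
$\left(-52 - 24\right) \left(107 + N{\left(2 \right)}\right) = \left(-52 - 24\right) \left(107 + \frac{16 - 2}{5 \cdot 2}\right) = - 76 \left(107 + \frac{1}{5} \cdot \frac{1}{2} \left(16 - 2\right)\right) = - 76 \left(107 + \frac{1}{5} \cdot \frac{1}{2} \cdot 14\right) = - 76 \left(107 + \frac{7}{5}\right) = \left(-76\right) \frac{542}{5} = - \frac{41192}{5}$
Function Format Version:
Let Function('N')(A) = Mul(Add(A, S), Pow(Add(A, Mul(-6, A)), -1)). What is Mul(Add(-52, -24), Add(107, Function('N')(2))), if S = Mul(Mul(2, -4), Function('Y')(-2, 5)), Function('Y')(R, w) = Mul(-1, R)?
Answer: Rational(-41192, 5) ≈ -8238.4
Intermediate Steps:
S = -16 (S = Mul(Mul(2, -4), Mul(-1, -2)) = Mul(-8, 2) = -16)
Function('N')(A) = Mul(Rational(-1, 5), Pow(A, -1), Add(-16, A)) (Function('N')(A) = Mul(Add(A, -16), Pow(Add(A, Mul(-6, A)), -1)) = Mul(Add(-16, A), Pow(Mul(-5, A), -1)) = Mul(Add(-16, A), Mul(Rational(-1, 5), Pow(A, -1))) = Mul(Rational(-1, 5), Pow(A, -1), Add(-16, A)))
Mul(Add(-52, -24), Add(107, Function('N')(2))) = Mul(Add(-52, -24), Add(107, Mul(Rational(1, 5), Pow(2, -1), Add(16, Mul(-1, 2))))) = Mul(-76, Add(107, Mul(Rational(1, 5), Rational(1, 2), Add(16, -2)))) = Mul(-76, Add(107, Mul(Rational(1, 5), Rational(1, 2), 14))) = Mul(-76, Add(107, Rational(7, 5))) = Mul(-76, Rational(542, 5)) = Rational(-41192, 5)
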